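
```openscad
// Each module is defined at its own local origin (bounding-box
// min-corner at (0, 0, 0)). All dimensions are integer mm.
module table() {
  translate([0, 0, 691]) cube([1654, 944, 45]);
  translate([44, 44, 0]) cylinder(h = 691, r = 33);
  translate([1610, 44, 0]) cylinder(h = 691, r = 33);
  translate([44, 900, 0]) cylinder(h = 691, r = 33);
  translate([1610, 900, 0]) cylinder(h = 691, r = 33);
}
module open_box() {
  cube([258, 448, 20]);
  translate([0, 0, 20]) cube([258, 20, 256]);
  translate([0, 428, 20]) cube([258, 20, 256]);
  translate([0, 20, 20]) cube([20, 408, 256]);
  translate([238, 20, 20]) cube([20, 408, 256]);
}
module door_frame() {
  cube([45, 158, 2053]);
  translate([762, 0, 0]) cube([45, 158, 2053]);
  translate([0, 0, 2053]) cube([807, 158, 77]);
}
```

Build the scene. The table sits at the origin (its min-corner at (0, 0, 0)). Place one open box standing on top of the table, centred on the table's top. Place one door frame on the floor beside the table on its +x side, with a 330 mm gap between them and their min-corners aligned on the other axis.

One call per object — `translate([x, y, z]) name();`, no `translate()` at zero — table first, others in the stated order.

table();
translate([698, 248, 736]) open_box();
translate([1984, 0, 0]) door_frame();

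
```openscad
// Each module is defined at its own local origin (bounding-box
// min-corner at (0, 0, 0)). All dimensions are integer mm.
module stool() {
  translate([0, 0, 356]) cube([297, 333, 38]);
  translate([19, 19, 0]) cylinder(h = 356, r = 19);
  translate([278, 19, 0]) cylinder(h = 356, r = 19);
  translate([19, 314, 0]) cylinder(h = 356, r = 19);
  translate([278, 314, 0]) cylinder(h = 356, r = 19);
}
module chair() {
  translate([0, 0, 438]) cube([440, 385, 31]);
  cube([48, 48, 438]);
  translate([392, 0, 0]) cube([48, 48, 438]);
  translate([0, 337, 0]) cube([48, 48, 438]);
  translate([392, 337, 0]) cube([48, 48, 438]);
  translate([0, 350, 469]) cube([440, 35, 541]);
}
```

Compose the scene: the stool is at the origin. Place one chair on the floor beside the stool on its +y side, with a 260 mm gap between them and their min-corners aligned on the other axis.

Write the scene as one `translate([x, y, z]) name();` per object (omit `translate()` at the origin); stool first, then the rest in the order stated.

stool();
translate([0, 593, 0]) chair();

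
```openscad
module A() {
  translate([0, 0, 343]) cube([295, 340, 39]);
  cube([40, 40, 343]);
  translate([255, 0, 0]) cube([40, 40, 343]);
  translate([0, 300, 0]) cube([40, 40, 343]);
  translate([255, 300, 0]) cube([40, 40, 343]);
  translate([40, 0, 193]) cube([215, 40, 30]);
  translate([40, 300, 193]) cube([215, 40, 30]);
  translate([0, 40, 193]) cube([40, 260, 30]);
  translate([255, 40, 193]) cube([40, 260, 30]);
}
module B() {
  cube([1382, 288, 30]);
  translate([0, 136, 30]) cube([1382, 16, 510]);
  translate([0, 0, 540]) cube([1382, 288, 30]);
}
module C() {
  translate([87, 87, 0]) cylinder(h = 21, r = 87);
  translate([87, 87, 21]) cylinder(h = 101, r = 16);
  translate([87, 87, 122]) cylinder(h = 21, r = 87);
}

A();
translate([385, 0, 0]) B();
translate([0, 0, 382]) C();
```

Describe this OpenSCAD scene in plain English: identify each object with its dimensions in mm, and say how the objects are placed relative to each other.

A is a simple wooden stool: a rectangular seat 295 mm (x) by 340 mm (y), 39 mm thick, top face at z = 382 mm, on four square legs, each 40×40 mm in cross-section. The legs rest on z = 0, each flush with a corner of the seat. Four stretchers, 40 mm wide and 30 mm tall, connect adjacent legs with their undersides at z = 193 mm, each running between the inner faces of the legs it joins and aligned with the legs' outer faces on the other axis.

B is an I-beam lying along x, 1382 mm long. Overall section height 570 mm. Two flanges 288 mm wide (y) and 30 mm thick, one on the floor and one at the top; a web 16 mm thick runs between them, centred on the flange width.

C is a spool: two coaxial disc flanges of radius 87 mm and thickness 21 mm, joined by a core cylinder of radius 16 mm and height 101 mm. The lower flange rests on z = 0 and the three cylinders share a vertical axis.

The I-beam is on the floor beside the stool on its +x side. The spool is on top of the stool.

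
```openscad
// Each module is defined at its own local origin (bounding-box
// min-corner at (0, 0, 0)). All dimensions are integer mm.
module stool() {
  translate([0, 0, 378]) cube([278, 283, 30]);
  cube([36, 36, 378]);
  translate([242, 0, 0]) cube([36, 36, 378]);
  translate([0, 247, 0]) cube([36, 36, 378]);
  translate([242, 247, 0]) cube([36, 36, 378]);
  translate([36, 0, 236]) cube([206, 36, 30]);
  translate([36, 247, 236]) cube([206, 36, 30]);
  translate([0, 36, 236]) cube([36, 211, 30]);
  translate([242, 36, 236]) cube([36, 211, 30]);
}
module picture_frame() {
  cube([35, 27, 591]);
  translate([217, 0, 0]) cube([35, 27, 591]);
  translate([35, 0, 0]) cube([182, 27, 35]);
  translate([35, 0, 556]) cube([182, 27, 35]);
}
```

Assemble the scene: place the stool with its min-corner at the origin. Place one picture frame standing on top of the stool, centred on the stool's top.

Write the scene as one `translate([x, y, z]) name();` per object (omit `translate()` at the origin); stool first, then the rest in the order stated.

stool();
translate([13, 128, 408]) picture_frame();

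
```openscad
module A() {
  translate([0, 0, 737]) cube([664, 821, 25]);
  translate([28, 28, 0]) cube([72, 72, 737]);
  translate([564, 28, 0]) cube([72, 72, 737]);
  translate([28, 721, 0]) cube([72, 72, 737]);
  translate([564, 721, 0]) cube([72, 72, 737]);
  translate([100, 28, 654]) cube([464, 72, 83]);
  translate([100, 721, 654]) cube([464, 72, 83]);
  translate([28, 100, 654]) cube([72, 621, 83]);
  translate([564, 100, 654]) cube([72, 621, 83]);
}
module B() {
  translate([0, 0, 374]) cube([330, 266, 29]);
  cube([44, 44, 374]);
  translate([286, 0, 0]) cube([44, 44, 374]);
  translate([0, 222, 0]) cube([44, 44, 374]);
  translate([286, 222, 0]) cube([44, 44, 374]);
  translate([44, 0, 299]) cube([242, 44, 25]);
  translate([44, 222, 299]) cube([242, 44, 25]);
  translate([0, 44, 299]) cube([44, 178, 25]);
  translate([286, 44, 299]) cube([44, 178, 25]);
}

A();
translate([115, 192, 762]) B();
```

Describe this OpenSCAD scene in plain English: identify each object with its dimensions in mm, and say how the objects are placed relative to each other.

A is a rectangular dining table. The top is 664×821×25 mm with its upper surface at z = 762 mm. It stands on four 72×72 mm square legs, each inset 28 mm from the nearest pair of top edges, running from the floor to the underside of the top. Four apron rails, 72 mm thick and 83 mm tall, run between adjacent legs with their top edges flush with the underside of the top and their outer faces flush with the legs' outer faces.

B is a four-legged stool. The seat is a 330×266×29 mm slab whose top surface is at z = 403 mm; four square legs, each 44×44 mm in cross-section, run from the floor (z = 0) to the underside of the seat, each flush with a corner of the seat. Four stretchers, 44 mm wide and 25 mm tall, connect adjacent legs with their undersides at z = 299 mm, each running between the inner faces of the legs it joins and aligned with the legs' outer faces on the other axis.

The stool is on top of the table.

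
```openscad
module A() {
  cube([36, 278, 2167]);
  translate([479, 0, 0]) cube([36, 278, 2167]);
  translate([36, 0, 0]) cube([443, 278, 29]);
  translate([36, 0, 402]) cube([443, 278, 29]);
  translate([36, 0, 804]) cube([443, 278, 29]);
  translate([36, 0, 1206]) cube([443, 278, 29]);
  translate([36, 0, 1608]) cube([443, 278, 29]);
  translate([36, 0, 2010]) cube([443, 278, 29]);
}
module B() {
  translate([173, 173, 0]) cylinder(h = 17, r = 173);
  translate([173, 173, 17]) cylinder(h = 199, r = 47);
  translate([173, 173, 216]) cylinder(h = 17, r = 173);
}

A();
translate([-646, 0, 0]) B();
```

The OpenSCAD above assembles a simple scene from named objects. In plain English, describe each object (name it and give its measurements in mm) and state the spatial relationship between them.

A is a bookshelf 515 mm wide overall, 278 mm deep and 2167 mm tall. The two sides are 36 mm thick vertical panels. 6 horizontal shelves of 29 mm thickness span between the inner faces of the sides; the lowest shelf sits on the floor and shelves are stacked with a clear vertical gap of 373 mm between each pair.

B is a spool: two coaxial disc flanges of radius 173 mm and thickness 17 mm, joined by a core cylinder of radius 47 mm and height 199 mm. The lower flange rests on z = 0 and the three cylinders share a vertical axis.

The spool is on the floor beside the bookshelf on its −x side.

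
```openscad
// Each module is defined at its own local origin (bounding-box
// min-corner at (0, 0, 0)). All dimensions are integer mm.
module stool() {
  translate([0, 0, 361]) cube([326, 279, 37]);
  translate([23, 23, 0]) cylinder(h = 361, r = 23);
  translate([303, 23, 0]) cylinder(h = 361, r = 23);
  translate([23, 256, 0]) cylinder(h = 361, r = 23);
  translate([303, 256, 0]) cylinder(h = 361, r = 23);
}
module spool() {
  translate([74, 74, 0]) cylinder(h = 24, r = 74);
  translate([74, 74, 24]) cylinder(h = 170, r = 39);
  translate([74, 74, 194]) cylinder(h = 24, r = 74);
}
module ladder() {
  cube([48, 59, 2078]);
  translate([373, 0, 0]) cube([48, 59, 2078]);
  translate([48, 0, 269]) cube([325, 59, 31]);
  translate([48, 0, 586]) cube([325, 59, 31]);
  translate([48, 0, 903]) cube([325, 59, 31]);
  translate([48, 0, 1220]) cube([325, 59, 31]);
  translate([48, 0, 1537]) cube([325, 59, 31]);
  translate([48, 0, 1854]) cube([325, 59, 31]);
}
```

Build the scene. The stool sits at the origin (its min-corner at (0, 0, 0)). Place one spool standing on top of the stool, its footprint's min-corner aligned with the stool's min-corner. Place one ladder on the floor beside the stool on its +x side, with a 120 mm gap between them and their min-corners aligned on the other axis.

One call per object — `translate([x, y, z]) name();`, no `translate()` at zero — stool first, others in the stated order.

stool();
translate([0, 0, 398]) spool();
translate([446, 0, 0]) ladder();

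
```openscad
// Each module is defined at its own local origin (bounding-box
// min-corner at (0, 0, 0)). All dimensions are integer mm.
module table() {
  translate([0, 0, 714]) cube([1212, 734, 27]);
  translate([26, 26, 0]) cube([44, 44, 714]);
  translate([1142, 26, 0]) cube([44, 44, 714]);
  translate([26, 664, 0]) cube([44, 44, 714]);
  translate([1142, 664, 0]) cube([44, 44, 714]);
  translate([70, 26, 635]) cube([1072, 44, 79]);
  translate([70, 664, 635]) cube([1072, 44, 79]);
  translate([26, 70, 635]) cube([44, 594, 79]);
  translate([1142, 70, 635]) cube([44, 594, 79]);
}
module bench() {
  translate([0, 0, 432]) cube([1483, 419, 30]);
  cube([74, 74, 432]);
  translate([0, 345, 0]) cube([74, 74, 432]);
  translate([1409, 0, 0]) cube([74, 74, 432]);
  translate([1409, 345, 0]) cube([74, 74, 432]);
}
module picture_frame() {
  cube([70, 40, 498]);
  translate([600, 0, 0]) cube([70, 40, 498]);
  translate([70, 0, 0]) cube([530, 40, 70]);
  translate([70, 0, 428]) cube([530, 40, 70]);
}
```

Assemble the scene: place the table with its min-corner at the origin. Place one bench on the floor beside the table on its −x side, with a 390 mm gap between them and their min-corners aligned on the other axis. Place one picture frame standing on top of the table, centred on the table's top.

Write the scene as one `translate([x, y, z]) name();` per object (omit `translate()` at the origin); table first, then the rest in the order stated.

table();
translate([-1873, 0, 0]) bench();
translate([271, 347, 741]) picture_frame();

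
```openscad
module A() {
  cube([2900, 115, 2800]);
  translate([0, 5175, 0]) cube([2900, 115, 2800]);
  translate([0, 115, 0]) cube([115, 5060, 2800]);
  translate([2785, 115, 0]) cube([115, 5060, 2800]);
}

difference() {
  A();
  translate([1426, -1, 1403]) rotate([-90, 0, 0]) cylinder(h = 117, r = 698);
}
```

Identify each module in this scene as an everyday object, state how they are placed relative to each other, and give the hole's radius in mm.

The subtracted cylinder has r = 698 mm.

A is a house frame. The house frame has a circular hole through its front wall. The hole's radius is 698 mm.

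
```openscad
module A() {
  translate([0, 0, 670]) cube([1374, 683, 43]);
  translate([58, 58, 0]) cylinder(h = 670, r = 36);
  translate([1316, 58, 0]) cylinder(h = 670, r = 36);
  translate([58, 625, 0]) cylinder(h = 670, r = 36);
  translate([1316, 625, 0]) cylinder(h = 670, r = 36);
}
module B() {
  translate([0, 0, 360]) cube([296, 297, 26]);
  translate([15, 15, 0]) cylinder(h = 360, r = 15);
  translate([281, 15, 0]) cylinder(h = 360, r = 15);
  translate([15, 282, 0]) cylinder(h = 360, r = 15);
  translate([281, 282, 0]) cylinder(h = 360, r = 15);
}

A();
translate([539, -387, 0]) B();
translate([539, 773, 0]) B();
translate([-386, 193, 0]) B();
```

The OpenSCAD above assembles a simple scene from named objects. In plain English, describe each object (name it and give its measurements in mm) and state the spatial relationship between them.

A is a rectangular dining table. The top is 1374×683×43 mm with its upper surface at z = 713 mm. It stands on four round legs of 72 mm diameter, each leg's bounding box inset 22 mm from the nearest pair of top edges, running from the floor to the underside of the top.

B is a four-legged stool. The seat is 296×297 mm, 26 mm thick, top at z = 386 mm. It stands on four round legs, each 30 mm in diameter, from z = 0 to the seat underside, each leg's axis is inset half a diameter from the nearest pair of seat edges (so the leg's bounding box is flush with the corner).

Three stools sit around the table at the −y, +y, −x sides.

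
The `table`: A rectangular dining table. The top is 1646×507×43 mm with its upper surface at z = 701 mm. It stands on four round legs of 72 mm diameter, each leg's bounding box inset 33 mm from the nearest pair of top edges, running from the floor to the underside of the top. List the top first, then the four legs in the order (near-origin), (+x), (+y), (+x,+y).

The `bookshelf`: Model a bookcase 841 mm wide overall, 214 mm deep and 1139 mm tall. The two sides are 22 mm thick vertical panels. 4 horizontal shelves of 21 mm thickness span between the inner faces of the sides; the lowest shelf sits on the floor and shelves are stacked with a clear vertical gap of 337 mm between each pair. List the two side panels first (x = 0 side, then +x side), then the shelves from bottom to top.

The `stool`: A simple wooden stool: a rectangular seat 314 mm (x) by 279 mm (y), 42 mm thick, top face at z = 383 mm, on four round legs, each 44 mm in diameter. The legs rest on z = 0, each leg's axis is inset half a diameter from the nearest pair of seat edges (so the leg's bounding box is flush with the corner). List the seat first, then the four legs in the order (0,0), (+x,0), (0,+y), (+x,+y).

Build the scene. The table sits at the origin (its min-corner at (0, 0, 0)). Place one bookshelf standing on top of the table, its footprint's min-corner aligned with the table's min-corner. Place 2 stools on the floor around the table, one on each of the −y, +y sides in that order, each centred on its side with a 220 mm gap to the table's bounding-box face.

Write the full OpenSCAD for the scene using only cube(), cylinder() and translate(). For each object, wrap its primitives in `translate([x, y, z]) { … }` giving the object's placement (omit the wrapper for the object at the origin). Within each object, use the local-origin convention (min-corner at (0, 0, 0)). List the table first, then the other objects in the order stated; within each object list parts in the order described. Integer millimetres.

translate([0, 0, 658]) cube([1646, 507, 43]);
translate([69, 69, 0]) cylinder(h = 658, r = 36);
translate([1577, 69, 0]) cylinder(h = 658, r = 36);
translate([69, 438, 0]) cylinder(h = 658, r = 36);
translate([1577, 438, 0]) cylinder(h = 658, r = 36);
translate([0, 0, 701]) {
  cube([22, 214, 1139]);
  translate([819, 0, 0]) cube([22, 214, 1139]);
  translate([22, 0, 0]) cube([797, 214, 21]);
  translate([22, 0, 358]) cube([797, 214, 21]);
  translate([22, 0, 716]) cube([797, 214, 21]);
  translate([22, 0, 1074]) cube([797, 214, 21]);
}
translate([666, -499, 0]) {
  translate([0, 0, 341]) cube([314, 279, 42]);
  translate([22, 22, 0]) cylinder(h = 341, r = 22);
  translate([292, 22, 0]) cylinder(h = 341, r = 22);
  translate([22, 257, 0]) cylinder(h = 341, r = 22);
  translate([292, 257, 0]) cylinder(h = 341, r = 22);
}
translate([666, 727, 0]) {
  translate([0, 0, 341]) cube([314, 279, 42]);
  translate([22, 22, 0]) cylinder(h = 341, r = 22);
  translate([292, 22, 0]) cylinder(h = 341, r = 22);
  translate([22, 257, 0]) cylinder(h = 341, r = 22);
  translate([292, 257, 0]) cylinder(h = 341, r = 22);
}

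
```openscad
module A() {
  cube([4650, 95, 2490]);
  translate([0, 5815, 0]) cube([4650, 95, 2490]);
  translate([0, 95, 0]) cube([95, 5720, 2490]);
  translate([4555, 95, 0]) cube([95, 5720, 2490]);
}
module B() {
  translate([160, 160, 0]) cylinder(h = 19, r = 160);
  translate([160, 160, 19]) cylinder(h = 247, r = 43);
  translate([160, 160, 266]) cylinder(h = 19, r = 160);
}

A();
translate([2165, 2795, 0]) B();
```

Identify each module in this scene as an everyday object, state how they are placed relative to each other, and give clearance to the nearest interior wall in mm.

Clearances: x = 2070, y = 2700; minimum 2070 mm.

A is a house frame. B is a spool. The spool sits inside the house frame, centred. The clearance to the nearest interior wall is 2070 mm.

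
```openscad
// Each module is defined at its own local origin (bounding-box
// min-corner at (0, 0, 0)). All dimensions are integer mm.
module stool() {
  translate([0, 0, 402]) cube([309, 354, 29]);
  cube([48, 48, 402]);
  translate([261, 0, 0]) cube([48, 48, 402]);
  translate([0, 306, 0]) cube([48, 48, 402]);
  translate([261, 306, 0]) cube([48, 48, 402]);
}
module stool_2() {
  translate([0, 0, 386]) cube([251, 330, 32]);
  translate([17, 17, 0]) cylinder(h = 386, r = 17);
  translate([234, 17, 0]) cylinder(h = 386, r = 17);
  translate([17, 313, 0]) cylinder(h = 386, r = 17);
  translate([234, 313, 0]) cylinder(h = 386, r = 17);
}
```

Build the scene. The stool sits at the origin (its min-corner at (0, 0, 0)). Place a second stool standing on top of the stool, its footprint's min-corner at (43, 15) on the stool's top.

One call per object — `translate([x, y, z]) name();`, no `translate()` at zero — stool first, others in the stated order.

stool();
translate([43, 15, 431]) stool_2();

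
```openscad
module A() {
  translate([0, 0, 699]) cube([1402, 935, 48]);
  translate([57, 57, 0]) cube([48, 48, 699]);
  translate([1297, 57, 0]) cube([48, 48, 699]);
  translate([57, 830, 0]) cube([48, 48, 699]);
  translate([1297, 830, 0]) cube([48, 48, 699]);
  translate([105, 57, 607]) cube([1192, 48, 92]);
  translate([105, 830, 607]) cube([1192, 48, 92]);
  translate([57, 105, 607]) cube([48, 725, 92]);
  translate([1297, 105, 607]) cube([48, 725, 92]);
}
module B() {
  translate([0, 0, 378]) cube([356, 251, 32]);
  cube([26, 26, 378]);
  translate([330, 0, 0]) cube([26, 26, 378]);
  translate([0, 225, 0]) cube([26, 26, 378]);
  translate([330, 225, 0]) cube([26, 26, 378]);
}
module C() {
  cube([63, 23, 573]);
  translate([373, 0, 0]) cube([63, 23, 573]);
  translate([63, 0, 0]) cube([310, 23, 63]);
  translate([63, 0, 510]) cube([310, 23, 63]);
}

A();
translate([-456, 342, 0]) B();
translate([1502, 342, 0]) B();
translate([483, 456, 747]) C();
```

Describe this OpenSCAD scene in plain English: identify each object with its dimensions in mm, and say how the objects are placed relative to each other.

A is a rectangular dining table. The top is 1402×935×48 mm with its upper surface at z = 747 mm. It stands on four 48×48 mm square legs, each inset 57 mm from the nearest pair of top edges, running from the floor to the underside of the top. Four apron rails, 48 mm thick and 92 mm tall, run between adjacent legs with their top edges flush with the underside of the top and their outer faces flush with the legs' outer faces.

B is a simple wooden stool: a rectangular seat 356 mm (x) by 251 mm (y), 32 mm thick, top face at z = 410 mm, on four square legs, each 26×26 mm in cross-section. The legs rest on z = 0, each flush with a corner of the seat.

C is a rectangular picture frame lying in the x–z plane (depth along y). The opening is 310 mm wide (x) by 447 mm tall (z), surrounded by a border 63 mm wide on all four sides. The frame is 23 mm deep and is made of two full-height vertical stiles with two horizontal rails fitted between them.

Two stools sit around the table at the −x, +x sides. The picture frame is on top of the table, centred.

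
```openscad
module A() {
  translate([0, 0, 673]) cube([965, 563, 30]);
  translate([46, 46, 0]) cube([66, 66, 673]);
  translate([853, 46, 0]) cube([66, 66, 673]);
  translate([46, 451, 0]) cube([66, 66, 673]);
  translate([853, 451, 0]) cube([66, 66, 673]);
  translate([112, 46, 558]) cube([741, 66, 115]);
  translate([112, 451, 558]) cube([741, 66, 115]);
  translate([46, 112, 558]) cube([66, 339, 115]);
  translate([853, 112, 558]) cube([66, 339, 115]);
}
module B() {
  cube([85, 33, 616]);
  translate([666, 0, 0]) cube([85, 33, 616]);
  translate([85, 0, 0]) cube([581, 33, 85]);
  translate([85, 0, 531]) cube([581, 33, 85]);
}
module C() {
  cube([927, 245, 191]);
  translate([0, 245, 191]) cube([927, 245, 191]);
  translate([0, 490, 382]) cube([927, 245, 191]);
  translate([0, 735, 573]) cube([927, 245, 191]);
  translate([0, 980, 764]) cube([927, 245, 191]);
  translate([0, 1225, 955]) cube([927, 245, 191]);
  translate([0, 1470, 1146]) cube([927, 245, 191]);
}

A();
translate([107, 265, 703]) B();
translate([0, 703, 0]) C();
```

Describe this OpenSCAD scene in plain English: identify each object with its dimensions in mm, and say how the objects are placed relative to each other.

A is a rectangular dining table. The top is 965×563×30 mm with its upper surface at z = 703 mm. It stands on four 66×66 mm square legs, each inset 46 mm from the nearest pair of top edges, running from the floor to the underside of the top. Four apron rails, 66 mm thick and 115 mm tall, run between adjacent legs with their top edges flush with the underside of the top and their outer faces flush with the legs' outer faces.

B is a rectangular picture frame lying in the x–z plane (depth along y). The opening is 581 mm wide (x) by 446 mm tall (z), surrounded by a border 85 mm wide on all four sides. The frame is 33 mm deep and is made of two full-height vertical stiles with two horizontal rails fitted between them.

C is a straight staircase of 7 solid steps. Each step is 927 mm wide (x), 245 mm deep (y, the going) and 191 mm tall (the rise). The first step rests on the floor; each subsequent step sits one going further in +y and one rise higher in +z, directly behind and above the previous step with no overlap.

The picture frame is on top of the table, centred. The staircase is on the floor beside the table on its +y side.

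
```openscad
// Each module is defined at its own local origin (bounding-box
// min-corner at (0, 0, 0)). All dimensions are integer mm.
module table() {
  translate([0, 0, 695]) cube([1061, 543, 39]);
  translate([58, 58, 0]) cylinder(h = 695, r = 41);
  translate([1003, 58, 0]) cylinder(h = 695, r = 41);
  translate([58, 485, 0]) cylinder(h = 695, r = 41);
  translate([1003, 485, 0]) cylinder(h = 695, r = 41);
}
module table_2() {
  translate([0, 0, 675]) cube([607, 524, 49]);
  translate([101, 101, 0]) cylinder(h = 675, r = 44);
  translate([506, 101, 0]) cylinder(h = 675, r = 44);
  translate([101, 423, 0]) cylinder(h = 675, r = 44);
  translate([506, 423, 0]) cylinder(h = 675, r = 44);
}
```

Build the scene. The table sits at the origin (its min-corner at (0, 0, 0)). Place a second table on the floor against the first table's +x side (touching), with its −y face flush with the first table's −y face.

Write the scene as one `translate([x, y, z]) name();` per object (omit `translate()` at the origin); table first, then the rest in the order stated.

table();
translate([1061, 0, 0]) table_2();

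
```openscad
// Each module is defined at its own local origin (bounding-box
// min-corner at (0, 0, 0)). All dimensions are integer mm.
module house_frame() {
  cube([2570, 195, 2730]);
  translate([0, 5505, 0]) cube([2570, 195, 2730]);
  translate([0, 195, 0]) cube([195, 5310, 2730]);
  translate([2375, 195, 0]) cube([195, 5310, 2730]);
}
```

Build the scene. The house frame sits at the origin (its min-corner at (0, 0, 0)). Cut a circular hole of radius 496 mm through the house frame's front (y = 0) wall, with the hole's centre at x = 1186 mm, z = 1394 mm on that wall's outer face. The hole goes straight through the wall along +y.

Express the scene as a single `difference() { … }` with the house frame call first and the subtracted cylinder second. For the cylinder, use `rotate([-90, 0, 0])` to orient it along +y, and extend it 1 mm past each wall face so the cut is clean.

difference() {
  house_frame();
  translate([1186, -1, 1394]) rotate([-90, 0, 0]) cylinder(h = 197, r = 496);
}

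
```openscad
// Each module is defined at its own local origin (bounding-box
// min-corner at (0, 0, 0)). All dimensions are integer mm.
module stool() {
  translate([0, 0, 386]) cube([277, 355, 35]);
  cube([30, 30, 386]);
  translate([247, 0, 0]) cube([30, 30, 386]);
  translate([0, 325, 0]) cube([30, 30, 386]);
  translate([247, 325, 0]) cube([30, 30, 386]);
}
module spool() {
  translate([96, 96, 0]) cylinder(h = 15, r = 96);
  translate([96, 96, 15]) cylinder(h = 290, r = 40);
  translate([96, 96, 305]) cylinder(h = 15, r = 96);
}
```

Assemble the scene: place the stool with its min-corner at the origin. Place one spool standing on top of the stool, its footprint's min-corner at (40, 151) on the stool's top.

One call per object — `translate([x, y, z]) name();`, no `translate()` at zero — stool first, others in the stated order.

stool();
translate([40, 151, 421]) spool();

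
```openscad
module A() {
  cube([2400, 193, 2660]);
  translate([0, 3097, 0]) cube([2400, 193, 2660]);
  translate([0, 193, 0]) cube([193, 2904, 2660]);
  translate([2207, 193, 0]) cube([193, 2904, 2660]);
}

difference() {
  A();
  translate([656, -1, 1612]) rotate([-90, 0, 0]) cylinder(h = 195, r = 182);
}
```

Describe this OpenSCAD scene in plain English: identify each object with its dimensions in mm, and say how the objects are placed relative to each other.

A is a box-shaped house frame (walls only): outside footprint 2400×3290 mm, wall height 2660 mm, wall thickness 193 mm. The two y-facing walls run the full x-width; the two x-facing walls fit between the inner faces of the y-facing walls.

The house frame has a circular hole of radius 182 mm through its front wall, centred at (x = 656, z = 1612).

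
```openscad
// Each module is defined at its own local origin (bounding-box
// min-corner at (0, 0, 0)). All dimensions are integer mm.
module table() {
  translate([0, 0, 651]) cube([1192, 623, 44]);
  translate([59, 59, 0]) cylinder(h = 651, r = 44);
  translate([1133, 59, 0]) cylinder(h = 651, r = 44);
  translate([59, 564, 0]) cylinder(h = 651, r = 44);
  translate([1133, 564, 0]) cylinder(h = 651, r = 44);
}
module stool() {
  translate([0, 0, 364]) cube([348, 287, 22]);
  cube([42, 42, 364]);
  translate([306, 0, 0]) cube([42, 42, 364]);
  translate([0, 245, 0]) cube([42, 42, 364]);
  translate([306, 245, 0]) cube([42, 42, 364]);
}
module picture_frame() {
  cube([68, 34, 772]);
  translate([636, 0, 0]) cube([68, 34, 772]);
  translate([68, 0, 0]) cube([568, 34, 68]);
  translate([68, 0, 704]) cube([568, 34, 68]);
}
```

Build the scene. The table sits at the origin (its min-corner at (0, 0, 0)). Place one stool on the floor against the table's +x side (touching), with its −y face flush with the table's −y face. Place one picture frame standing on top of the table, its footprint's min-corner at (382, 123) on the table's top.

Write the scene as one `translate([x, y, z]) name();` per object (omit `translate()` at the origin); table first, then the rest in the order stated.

table();
translate([1192, 0, 0]) stool();
translate([382, 123, 695]) picture_frame();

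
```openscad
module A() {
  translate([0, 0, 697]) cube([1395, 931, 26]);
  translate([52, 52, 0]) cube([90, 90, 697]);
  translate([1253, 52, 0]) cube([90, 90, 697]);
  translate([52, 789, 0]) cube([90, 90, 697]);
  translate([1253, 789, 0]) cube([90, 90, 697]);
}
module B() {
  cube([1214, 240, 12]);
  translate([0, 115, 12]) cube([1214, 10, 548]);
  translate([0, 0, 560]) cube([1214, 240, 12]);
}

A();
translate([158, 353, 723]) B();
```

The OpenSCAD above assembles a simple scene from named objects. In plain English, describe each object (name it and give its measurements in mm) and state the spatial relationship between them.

A is a table: top 1395 mm (x) × 931 mm (y), 26 mm thick, upper face at z = 723 mm, on four 90×90 mm square legs, each inset 52 mm from the nearest pair of top edges, running from z = 0 to the bottom of the top.

B is an I-beam lying along x, 1214 mm long. Overall section height 572 mm. Two flanges 240 mm wide (y) and 12 mm thick, one on the floor and one at the top; a web 10 mm thick runs between them, centred on the flange width.

The I-beam is on top of the table.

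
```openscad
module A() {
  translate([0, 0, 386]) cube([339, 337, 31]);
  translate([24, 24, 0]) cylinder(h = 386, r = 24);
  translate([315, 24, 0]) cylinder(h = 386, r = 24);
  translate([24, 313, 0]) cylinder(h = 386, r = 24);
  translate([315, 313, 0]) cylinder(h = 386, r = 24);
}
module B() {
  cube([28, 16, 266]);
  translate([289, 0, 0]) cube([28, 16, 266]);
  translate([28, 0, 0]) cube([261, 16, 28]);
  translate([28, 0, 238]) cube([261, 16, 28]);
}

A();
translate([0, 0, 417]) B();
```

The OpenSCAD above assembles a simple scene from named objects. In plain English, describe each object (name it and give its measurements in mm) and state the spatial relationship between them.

A is a simple wooden stool: a rectangular seat 339 mm (x) by 337 mm (y), 31 mm thick, top face at z = 417 mm, on four round legs, each 48 mm in diameter. The legs rest on z = 0, each leg's axis is inset half a diameter from the nearest pair of seat edges (so the leg's bounding box is flush with the corner).

B is a picture frame with a 261×210 mm rectangular opening (x by z) and a uniform 28 mm border on every side. Frame depth is 16 mm along y. It is built from two vertical stiles running the full outside height and two horizontal rails spanning the gap between the stiles.

The picture frame is on top of the stool.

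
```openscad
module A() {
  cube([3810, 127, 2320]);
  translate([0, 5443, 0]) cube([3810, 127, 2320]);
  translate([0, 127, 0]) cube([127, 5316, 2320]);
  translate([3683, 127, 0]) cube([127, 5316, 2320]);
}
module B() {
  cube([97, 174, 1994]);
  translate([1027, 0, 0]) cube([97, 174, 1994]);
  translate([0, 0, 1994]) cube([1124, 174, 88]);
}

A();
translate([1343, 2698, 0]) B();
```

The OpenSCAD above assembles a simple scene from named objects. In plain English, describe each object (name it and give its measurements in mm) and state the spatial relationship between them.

A is the wall frame of a small rectangular building: four walls, each 2320 mm tall and 127 mm thick, enclosing a footprint 3810 mm (x) by 5570 mm (y) outside-to-outside, with no floor or roof. The front and back walls (the −y and +y sides) span the full width; the two side walls fit between them.

B is a door frame. The clear opening is 930 mm wide and 1994 mm high. Two 97 mm wide jambs, 174 mm deep, stand either side of the opening from the floor to the top of the opening. A 88 mm thick head sits across the top of both jambs, spanning the full outside width of the frame.

The door frame sits inside the house frame, centred.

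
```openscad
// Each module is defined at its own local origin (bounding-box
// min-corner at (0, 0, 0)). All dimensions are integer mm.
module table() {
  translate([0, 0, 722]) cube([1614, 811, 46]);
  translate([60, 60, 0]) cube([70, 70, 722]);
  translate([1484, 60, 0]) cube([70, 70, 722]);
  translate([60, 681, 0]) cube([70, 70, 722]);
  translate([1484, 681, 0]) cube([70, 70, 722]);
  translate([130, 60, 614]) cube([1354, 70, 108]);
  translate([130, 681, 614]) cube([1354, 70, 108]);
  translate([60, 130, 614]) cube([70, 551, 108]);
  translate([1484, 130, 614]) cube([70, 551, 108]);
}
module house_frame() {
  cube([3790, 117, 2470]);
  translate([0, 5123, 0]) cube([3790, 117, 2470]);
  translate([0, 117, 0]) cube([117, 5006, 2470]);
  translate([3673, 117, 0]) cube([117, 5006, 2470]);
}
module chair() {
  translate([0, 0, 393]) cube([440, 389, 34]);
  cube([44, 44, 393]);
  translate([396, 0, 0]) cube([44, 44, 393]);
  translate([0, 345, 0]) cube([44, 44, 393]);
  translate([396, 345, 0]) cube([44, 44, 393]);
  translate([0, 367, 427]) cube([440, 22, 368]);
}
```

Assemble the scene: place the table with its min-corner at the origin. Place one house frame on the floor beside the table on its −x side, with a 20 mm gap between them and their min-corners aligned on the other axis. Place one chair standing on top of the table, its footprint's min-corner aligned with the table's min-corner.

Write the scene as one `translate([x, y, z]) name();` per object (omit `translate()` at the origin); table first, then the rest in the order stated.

table();
translate([-3810, 0, 0]) house_frame();
translate([0, 0, 768]) chair();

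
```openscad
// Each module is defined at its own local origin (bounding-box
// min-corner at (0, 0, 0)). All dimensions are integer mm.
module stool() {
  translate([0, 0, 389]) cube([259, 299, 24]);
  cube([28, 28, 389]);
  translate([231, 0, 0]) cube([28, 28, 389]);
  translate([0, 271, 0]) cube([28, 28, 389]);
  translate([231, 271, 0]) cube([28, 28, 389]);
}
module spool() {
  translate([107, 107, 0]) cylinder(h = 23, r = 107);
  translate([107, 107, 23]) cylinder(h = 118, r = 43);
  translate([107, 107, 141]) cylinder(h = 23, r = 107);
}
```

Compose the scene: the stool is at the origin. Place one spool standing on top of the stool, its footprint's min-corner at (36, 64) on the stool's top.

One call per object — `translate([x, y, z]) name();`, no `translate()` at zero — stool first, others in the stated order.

stool();
translate([36, 64, 413]) spool();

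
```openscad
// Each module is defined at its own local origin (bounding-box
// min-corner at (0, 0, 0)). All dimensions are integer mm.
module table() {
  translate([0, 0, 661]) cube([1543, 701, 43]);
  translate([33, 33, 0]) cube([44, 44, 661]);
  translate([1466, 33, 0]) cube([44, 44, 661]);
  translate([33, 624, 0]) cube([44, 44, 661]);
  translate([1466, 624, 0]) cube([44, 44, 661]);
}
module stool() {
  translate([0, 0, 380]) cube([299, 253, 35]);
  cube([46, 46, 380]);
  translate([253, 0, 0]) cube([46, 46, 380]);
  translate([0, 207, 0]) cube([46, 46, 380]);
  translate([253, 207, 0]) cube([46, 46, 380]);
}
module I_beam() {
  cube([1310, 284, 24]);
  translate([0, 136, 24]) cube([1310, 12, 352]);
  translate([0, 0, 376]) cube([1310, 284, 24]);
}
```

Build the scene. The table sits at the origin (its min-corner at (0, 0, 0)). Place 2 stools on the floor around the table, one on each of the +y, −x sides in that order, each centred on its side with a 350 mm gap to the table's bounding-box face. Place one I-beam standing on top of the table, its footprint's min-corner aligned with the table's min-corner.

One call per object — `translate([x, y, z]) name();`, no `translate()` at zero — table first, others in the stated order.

table();
translate([622, 1051, 0]) stool();
translate([-649, 224, 0]) stool();
translate([0, 0, 704]) I_beam();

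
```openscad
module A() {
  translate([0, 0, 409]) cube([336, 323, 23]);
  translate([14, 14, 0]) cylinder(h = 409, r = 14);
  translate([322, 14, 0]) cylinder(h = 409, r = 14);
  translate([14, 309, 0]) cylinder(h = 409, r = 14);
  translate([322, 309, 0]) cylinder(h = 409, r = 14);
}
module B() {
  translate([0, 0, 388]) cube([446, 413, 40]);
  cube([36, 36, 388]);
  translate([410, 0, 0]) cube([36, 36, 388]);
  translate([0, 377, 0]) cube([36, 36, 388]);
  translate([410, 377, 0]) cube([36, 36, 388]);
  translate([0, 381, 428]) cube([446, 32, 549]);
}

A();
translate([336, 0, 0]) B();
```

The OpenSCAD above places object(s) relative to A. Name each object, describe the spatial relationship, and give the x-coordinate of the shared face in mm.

A is a stool. B is a chair. The chair is against the stool's +x side, with their −y faces flush. The x-coordinate of the shared face is 336 mm.

The stool's +x face and the chair's −x face are both at x = 336 mm.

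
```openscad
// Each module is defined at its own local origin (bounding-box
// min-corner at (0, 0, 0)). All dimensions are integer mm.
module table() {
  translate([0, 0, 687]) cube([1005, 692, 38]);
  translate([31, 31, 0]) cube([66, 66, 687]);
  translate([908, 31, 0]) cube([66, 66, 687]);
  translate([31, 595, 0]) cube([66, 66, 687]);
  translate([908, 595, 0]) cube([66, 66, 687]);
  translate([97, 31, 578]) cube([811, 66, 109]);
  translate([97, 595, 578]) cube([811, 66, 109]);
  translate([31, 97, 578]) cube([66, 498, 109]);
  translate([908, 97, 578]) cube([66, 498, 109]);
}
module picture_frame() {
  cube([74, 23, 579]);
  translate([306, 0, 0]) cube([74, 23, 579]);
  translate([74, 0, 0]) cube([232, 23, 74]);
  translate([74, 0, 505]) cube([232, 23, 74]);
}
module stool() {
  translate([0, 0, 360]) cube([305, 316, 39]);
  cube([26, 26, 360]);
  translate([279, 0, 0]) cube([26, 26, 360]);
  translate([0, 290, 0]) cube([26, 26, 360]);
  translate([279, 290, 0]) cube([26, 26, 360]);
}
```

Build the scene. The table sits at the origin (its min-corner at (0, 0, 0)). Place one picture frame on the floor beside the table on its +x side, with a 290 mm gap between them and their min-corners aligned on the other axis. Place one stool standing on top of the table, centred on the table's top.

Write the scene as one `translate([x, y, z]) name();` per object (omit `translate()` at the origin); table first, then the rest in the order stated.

table();
translate([1295, 0, 0]) picture_frame();
translate([350, 188, 725]) stool();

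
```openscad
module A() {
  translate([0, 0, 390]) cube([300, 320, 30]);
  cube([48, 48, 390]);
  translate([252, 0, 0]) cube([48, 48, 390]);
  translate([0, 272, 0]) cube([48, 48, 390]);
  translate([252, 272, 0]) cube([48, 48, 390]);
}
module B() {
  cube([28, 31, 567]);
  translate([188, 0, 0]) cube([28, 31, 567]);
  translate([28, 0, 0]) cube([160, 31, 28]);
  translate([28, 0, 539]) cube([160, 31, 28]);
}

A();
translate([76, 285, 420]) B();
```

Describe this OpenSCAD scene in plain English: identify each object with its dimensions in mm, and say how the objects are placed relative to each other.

A is a four-legged stool. The seat is a 300×320×30 mm slab whose top surface is at z = 420 mm; four square legs, each 48×48 mm in cross-section, run from the floor (z = 0) to the underside of the seat, each flush with a corner of the seat.

B is a picture frame with a 160×511 mm rectangular opening (x by z) and a uniform 28 mm border on every side. Frame depth is 31 mm along y. It is built from two vertical stiles running the full outside height and two horizontal rails spanning the gap between the stiles.

The picture frame is on top of the stool.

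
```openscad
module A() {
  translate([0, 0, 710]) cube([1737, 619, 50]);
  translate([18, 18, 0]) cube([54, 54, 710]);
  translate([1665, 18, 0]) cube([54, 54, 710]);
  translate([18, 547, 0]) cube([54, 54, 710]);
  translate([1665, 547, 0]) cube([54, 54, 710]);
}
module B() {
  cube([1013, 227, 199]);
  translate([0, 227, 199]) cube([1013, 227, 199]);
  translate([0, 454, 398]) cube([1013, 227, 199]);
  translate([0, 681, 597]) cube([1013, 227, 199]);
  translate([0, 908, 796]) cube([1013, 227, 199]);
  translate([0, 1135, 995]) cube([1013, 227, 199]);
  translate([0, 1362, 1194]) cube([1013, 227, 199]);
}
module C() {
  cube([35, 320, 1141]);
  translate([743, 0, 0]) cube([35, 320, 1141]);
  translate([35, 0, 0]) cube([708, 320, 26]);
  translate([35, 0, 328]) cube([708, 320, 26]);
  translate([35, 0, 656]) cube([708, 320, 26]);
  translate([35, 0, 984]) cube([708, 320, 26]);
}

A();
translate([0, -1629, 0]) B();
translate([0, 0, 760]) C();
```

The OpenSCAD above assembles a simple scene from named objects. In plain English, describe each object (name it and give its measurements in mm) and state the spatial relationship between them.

A is a table: top 1737 mm (x) × 619 mm (y), 50 mm thick, upper face at z = 760 mm, on four 54×54 mm square legs, each inset 18 mm from the nearest pair of top edges, running from z = 0 to the bottom of the top.

B is a run of 7 identical solid stair steps. Each tread is 1013×227 mm and each step block is 199 mm high. Step 1 rests on the floor; step k is offset from step 1 by (k−1)×227 mm in y and (k−1)×199 mm in z.

C is an open bookshelf. Two side panels, each 35 mm thick, 320 mm deep and 1141 mm tall, stand 778 mm apart (outside-to-outside). Between them sit 4 shelves, each 26 mm thick and 320 mm deep, spanning the full gap between the sides. The bottom shelf rests on the floor (its underside at z = 0) and the clear gap between one shelf's top and the next shelf's underside is 302 mm.

The staircase is on the floor beside the table on its −y side. The bookshelf is on top of the table.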